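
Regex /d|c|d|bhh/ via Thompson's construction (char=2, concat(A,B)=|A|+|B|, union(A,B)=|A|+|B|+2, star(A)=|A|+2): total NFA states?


Syntax tree has 6 char leaf(s), 3 union(s), 0 star(s)
chars contribute 6×2 = 12; each union adds +2; each star adds +2
Total: 12 + 6 + 0 = 18 states


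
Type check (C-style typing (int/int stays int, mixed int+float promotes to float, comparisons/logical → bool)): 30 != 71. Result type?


Operand types: int != int
Rule: comparison yields bool
Result type: bool


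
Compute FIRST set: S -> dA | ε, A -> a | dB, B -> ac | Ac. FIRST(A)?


Per alternative of A: FIRST(a) = {a}; FIRST(dB) = {d}
FIRST(A) = {a, d}


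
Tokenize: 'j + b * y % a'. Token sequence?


Scan left to right, longest-match per lexeme
Tokens: ID(j), OP(+), ID(b), OP(*), ID(y), OP(%), ID(a)


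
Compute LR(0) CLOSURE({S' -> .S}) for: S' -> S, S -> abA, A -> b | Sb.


Start: S' -> .S
For each item with dot before a nonterminal B, add B -> .γ for every B-production
Closure: [S' -> .S, S -> .abA]


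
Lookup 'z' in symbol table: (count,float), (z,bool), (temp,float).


Lookup 'z' → type bool


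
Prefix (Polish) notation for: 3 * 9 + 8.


left-to-right (same/higher precedence on left): tree is (+ (* 3 9) 8)
Prefix: + * 3 9 8


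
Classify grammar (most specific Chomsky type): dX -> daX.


LHS has context (more than one symbol) and |LHS| ≤ |RHS|
Classification: Type 1 (Context-Sensitive)


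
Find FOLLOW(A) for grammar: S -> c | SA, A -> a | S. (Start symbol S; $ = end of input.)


$ ∈ FOLLOW(S). For each A -> αBβ: add FIRST(β)\{ε} to FOLLOW(B); if β nullable, add FOLLOW(A).
FOLLOW(A) = {$, a, c}


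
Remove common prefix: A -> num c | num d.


Common prefix: 'num'
Factored: A -> num A', A' -> c | d


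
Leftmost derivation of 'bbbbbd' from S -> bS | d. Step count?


Derivation: S => bS => bbS => bbbS => bbbbS => bbbbbS => bbbbbd
Steps: 6


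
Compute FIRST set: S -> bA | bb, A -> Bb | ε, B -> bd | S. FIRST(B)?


Per alternative of B: FIRST(bd) = {b}; FIRST(S) = {b}
FIRST(B) = {b}


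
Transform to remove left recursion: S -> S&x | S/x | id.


Left-recursive alternatives: S&x, S/x; non-recursive: id
Introduce S': S -> idS', S' -> &xS' | /xS' | ε


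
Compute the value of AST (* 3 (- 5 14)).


Evaluate inner: (- 5 14) = -9
Evaluate root: (* 3 -9) = -27
Result: -27


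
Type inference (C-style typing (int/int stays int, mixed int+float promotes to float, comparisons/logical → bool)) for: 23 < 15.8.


Operand types: int < float
Rule: comparison yields bool
Result type: bool


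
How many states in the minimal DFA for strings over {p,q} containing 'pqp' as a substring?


KMP-style automaton: 3 progress states + 1 absorbing accept = 4
Minimal DFA: 4 states


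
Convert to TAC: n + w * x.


Break into single-operator statements:
t1 = w * x
t2 = n + t1


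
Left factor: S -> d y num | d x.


Common prefix: 'd'
Factored: S -> d S', S' -> y num | x


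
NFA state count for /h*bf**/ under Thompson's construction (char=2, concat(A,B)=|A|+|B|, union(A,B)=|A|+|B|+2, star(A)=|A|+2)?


Syntax tree has 3 char leaf(s), 0 union(s), 3 star(s)
chars contribute 3×2 = 6; each union adds +2; each star adds +2
Total: 6 + 0 + 6 = 12 states


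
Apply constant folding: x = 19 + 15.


19 + 15 = 34 at compile time
Optimized: x = 34


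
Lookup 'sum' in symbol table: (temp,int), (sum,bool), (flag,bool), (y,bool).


Lookup 'sum' → type bool


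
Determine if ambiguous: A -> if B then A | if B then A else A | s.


dangling else: 'if B then if B then s else s' parses two ways
Ambiguous


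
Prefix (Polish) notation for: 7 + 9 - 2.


left-to-right (same/higher precedence on left): tree is (- (+ 7 9) 2)
Prefix: - + 7 9 2


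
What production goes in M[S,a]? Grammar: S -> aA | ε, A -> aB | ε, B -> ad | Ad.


For [S, a]: 'a' ∈ FIRST(aA)
Entry: S -> aA


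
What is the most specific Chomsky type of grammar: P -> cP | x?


Right-linear: every RHS is a terminal or a terminal followed by one nonterminal
Classification: Type 3 (Regular)


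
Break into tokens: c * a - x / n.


Scan left to right, longest-match per lexeme
Tokens: ID(c), OP(*), ID(a), OP(-), ID(x), OP(/), ID(n)


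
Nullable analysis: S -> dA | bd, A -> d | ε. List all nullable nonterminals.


A nonterminal is nullable iff some alternative derives ε (directly, or every symbol in it is nullable)
Nullable: {A}


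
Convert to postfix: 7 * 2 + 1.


Left to right (same or higher precedence on left)
Postfix: 7 2 * 1 +


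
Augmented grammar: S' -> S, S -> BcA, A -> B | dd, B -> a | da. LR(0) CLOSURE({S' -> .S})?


Start: S' -> .S
For each item with dot before a nonterminal B, add B -> .γ for every B-production
Closure: [S' -> .S, S -> .BcA, B -> .a, B -> .da]


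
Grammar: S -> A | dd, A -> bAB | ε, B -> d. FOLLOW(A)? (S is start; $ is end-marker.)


$ ∈ FOLLOW(S). For each A -> αBβ: add FIRST(β)\{ε} to FOLLOW(B); if β nullable, add FOLLOW(A).
FOLLOW(A) = {$, d}


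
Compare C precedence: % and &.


'%' is multiplicative (level 10); '&' is bitwise AND (level 5)
Higher level binds tighter
'%' has higher precedence than '&'


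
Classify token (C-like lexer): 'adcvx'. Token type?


Pattern: letter/underscore followed by alphanumerics, not a keyword
Type: IDENTIFIER


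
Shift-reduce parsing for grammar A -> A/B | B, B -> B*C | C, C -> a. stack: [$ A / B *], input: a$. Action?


no handle; shift 'a'
Action: shift


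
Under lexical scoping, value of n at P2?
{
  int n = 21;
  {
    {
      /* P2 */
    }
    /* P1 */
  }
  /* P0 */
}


P2's block does not declare n; resolves to the enclosing declaration at depth 0
n = 21


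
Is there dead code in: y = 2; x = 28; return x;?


y is assigned but never read
Dead: 'y = 2'


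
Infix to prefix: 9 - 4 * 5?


'*' binds tighter: tree is (- 9 (* 4 5))
Prefix: - 9 * 4 5


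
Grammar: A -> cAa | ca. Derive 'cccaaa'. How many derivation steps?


Derivation: A => cAa => ccAaa => cccaaa
Steps: 3


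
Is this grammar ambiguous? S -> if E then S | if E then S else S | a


dangling else: 'if E then if E then a else a' parses two ways
Ambiguous


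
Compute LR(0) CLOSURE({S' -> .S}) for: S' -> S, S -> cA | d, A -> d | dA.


Start: S' -> .S
For each item with dot before a nonterminal B, add B -> .γ for every B-production
Closure: [S' -> .S, S -> .cA, S -> .d]


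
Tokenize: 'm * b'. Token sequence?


Scan left to right, longest-match per lexeme
Tokens: ID(m), OP(*), ID(b)


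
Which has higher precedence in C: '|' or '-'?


'-' is additive (level 9); '|' is bitwise OR (level 3)
Higher level binds tighter
'-' has higher precedence than '|'


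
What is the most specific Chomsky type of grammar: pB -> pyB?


LHS has context (more than one symbol) and |LHS| ≤ |RHS|
Classification: Type 1 (Context-Sensitive)


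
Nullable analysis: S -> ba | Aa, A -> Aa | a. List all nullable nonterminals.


A nonterminal is nullable iff some alternative derives ε (directly, or every symbol in it is nullable)
Nullable: {}


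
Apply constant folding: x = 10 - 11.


10 - 11 = -1 at compile time
Optimized: x = -1


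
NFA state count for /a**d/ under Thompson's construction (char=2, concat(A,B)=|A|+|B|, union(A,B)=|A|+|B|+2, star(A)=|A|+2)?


Syntax tree has 2 char leaf(s), 0 union(s), 2 star(s)
chars contribute 2×2 = 4; each union adds +2; each star adds +2
Total: 4 + 0 + 4 = 8 states


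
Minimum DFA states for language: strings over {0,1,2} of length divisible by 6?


Track length mod 6: states 0..5, accept at 0
Minimal DFA: 6 states


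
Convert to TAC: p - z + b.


Break into single-operator statements:
t1 = p - z
t2 = t1 + b


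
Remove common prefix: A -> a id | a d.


Common prefix: 'a'
Factored: A -> a A', A' -> id | d


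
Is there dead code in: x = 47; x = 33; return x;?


first assignment to x is overwritten before any read
Dead: 'x = 47'


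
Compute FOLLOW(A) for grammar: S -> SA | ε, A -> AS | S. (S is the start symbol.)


$ ∈ FOLLOW(S). For each A -> αBβ: add FIRST(β)\{ε} to FOLLOW(B); if β nullable, add FOLLOW(A).
FOLLOW(A) = {$}


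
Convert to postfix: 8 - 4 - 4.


Left to right (same or higher precedence on left)
Postfix: 8 4 - 4 -


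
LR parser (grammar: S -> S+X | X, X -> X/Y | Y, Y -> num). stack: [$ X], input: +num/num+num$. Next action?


lookahead ∉ {/} so X won't extend; reduce S -> X
Action: reduce (S -> X)


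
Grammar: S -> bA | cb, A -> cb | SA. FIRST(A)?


Per alternative of A: FIRST(cb) = {c}; FIRST(SA) = {b, c}
FIRST(A) = {b, c}


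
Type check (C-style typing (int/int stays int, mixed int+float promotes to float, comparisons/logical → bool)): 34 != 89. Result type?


Operand types: int != int
Rule: comparison yields bool
Result type: bool


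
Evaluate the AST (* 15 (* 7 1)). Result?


Evaluate inner: (* 7 1) = 7
Evaluate root: (* 15 7) = 105
Result: 105


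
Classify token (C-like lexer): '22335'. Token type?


Pattern: digits only
Type: INTEGER_LITERAL


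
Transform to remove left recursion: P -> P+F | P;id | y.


Left-recursive alternatives: P+F, P;id; non-recursive: y
Introduce P': P -> yP', P' -> +FP' | ;idP' | ε


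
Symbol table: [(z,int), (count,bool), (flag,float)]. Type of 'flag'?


Lookup 'flag' → type float


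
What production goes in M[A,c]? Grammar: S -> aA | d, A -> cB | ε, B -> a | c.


For [A, c]: 'c' ∈ FIRST(cB)
Entry: A -> cB


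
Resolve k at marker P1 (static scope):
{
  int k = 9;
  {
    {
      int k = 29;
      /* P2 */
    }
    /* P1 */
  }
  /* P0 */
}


P1's block does not declare k; resolves to the enclosing declaration at depth 0
k = 9


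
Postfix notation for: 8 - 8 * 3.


* has higher precedence, evaluate 8*3 first
Postfix: 8 8 3 * -


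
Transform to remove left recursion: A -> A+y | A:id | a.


Left-recursive alternatives: A+y, A:id; non-recursive: a
Introduce A': A -> aA', A' -> +yA' | :idA' | ε


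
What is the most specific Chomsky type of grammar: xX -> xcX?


LHS has context (more than one symbol) and |LHS| ≤ |RHS|
Classification: Type 1 (Context-Sensitive)


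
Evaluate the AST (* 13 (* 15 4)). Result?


Evaluate inner: (* 15 4) = 60
Evaluate root: (* 13 60) = 780
Result: 780


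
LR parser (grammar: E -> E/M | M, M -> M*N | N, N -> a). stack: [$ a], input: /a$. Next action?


'a' on top is the handle for N -> a
Action: reduce (N -> a)


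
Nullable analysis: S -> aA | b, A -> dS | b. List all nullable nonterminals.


A nonterminal is nullable iff some alternative derives ε (directly, or every symbol in it is nullable)
Nullable: {}


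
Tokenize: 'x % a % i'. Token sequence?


Scan left to right, longest-match per lexeme
Tokens: ID(x), OP(%), ID(a), OP(%), ID(i)


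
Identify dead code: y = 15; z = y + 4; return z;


y is read by z's definition; z is returned
No dead code


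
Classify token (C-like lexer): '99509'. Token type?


Pattern: digits only
Type: INTEGER_LITERAL


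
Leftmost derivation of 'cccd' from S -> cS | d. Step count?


Derivation: S => cS => ccS => cccS => cccd
Steps: 4


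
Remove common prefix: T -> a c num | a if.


Common prefix: 'a'
Factored: T -> a T', T' -> c num | if


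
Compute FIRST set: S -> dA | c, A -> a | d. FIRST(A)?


Per alternative of A: FIRST(a) = {a}; FIRST(d) = {d}
FIRST(A) = {a, d}


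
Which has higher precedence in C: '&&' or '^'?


'^' is bitwise XOR (level 4); '&&' is logical AND (level 2)
Higher level binds tighter
'^' has higher precedence than '&&'


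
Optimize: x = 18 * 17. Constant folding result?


18 * 17 = 306 at compile time
Optimized: x = 306


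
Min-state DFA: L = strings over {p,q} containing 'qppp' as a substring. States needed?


KMP-style automaton: 4 progress states + 1 absorbing accept = 5
Minimal DFA: 5 states


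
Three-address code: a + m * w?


Break into single-operator statements:
t1 = m * w
t2 = a + t1


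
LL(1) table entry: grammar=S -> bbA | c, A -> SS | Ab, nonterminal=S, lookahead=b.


For [S, b]: 'b' ∈ FIRST(bbA)
Entry: S -> bbA


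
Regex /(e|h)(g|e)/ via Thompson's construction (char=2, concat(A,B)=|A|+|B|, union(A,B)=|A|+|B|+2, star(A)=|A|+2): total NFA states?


Syntax tree has 4 char leaf(s), 2 union(s), 0 star(s)
chars contribute 4×2 = 8; each union adds +2; each star adds +2
Total: 8 + 4 + 0 = 12 states


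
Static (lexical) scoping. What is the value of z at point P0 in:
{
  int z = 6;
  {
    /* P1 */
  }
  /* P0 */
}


z declared in the same block as P0
z = 6


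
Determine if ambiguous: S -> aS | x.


right-linear, alternatives start with distinct terminals 'a' vs 'x': unique leftmost derivation
Unambiguous


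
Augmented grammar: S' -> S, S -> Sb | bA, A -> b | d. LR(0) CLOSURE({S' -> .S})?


Start: S' -> .S
For each item with dot before a nonterminal B, add B -> .γ for every B-production
Closure: [S' -> .S, S -> .Sb, S -> .bA]


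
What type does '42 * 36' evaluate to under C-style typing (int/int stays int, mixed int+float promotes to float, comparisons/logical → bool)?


Operand types: int * int
Rule: mixed int/float promotes to float; int/int stays int
Result type: int


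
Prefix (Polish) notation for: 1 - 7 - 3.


left-to-right (same/higher precedence on left): tree is (- (- 1 7) 3)
Prefix: - - 1 7 3


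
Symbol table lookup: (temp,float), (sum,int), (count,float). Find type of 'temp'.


Lookup 'temp' → type float


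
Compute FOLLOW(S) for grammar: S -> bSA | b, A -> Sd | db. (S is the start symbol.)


$ ∈ FOLLOW(S). For each A -> αBβ: add FIRST(β)\{ε} to FOLLOW(B); if β nullable, add FOLLOW(A).
FOLLOW(S) = {$, b, d}


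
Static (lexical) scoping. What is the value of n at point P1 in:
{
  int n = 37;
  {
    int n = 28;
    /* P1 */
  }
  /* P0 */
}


n declared in the same block as P1
n = 28


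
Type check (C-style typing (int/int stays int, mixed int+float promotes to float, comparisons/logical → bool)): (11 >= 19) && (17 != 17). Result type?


Operand types: bool && bool
Rule: logical operators take bool operands and yield bool
Result type: bool


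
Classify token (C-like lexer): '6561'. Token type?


Pattern: digits only
Type: INTEGER_LITERAL


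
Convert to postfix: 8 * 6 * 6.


Left to right (same or higher precedence on left)
Postfix: 8 6 * 6 *


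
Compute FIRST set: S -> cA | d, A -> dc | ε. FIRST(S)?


Per alternative of S: FIRST(cA) = {c}; FIRST(d) = {d}
FIRST(S) = {c, d}


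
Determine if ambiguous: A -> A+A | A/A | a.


'a+a/a' has two parse trees (no precedence encoded between + and /)
Ambiguous


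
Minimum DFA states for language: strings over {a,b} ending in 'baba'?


Track the longest suffix of input matching a prefix of 'baba': 5 classes (prefixes of length 0..4)
Minimal DFA: 5 states


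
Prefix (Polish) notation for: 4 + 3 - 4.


left-to-right (same/higher precedence on left): tree is (- (+ 4 3) 4)
Prefix: - + 4 3 4


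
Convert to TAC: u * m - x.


Break into single-operator statements:
t1 = u * m
t2 = t1 - x


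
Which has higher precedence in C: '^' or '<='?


'<=' is relational (level 7); '^' is bitwise XOR (level 4)
Higher level binds tighter
'<=' has higher precedence than '^'


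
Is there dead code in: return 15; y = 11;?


statement follows a return and is unreachable
Dead: 'y = 11'


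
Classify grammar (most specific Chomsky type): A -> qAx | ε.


Single nonterminal LHS, but q^n x^n is not regular
Classification: Type 2 (Context-Free)


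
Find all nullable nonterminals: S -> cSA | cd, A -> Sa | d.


A nonterminal is nullable iff some alternative derives ε (directly, or every symbol in it is nullable)
Nullable: {}


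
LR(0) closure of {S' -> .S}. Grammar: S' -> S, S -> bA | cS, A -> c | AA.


Start: S' -> .S
For each item with dot before a nonterminal B, add B -> .γ for every B-production
Closure: [S' -> .S, S -> .bA, S -> .cS]


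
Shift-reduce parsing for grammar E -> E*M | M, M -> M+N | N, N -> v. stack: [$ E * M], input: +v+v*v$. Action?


'+' can extend M; shift to build M -> M+N
Action: shift


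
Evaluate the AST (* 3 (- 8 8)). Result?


Evaluate inner: (- 8 8) = 0
Evaluate root: (* 3 0) = 0
Result: 0


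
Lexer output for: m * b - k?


Scan left to right, longest-match per lexeme
Tokens: ID(m), OP(*), ID(b), OP(-), ID(k)


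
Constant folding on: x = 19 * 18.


19 * 18 = 342 at compile time
Optimized: x = 342


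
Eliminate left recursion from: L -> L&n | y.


Left-recursive alternatives: L&n; non-recursive: y
Introduce L': L -> yL', L' -> &nL' | ε


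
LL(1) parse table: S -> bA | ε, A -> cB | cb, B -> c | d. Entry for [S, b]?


For [S, b]: 'b' ∈ FIRST(bA)
Entry: S -> bA


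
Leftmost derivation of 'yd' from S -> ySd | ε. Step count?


Derivation: S => ySd => yd
Steps: 2


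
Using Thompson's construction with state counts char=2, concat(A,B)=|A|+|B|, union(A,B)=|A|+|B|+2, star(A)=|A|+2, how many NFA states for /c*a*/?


Syntax tree has 2 char leaf(s), 0 union(s), 2 star(s)
chars contribute 2×2 = 4; each union adds +2; each star adds +2
Total: 4 + 0 + 4 = 8 states


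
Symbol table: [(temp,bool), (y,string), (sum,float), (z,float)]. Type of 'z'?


Lookup 'z' → type float


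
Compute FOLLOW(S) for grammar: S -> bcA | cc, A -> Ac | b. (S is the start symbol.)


$ ∈ FOLLOW(S). For each A -> αBβ: add FIRST(β)\{ε} to FOLLOW(B); if β nullable, add FOLLOW(A).
FOLLOW(S) = {$}


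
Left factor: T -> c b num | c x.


Common prefix: 'c'
Factored: T -> c T', T' -> b num | x


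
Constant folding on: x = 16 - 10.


16 - 10 = 6 at compile time
Optimized: x = 6


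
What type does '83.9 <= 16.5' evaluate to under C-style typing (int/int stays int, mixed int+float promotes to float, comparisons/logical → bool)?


Operand types: float <= float
Rule: comparison yields bool
Result type: bool


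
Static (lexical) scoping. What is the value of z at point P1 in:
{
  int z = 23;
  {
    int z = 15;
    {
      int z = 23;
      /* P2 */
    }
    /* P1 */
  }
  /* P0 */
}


z declared in the same block as P1
z = 15


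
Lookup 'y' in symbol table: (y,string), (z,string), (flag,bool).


Lookup 'y' → type string


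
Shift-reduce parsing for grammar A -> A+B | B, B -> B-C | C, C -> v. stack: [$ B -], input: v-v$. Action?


no handle; shift 'v'
Action: shift


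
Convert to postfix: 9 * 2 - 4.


Left to right (same or higher precedence on left)
Postfix: 9 2 * 4 -


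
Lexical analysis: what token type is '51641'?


Pattern: digits only
Type: INTEGER_LITERAL


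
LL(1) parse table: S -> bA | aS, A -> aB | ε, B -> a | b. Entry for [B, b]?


For [B, b]: 'b' ∈ FIRST(b)
Entry: B -> b


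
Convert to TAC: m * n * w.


Break into single-operator statements:
t1 = m * n
t2 = t1 * w


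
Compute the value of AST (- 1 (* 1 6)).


Evaluate inner: (* 1 6) = 6
Evaluate root: (- 1 6) = -5
Result: -5


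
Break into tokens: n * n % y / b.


Scan left to right, longest-match per lexeme
Tokens: ID(n), OP(*), ID(n), OP(%), ID(y), OP(/), ID(b)


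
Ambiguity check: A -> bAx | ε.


balanced b^n…x^n: each string has a unique parse
Unambiguous


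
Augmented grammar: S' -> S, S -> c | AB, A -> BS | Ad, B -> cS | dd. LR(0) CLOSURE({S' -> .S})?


Start: S' -> .S
For each item with dot before a nonterminal B, add B -> .γ for every B-production
Closure: [S' -> .S, S -> .c, S -> .AB, A -> .BS, A -> .Ad, B -> .cS, B -> .dd]


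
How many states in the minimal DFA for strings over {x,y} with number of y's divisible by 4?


Track (count of y) mod 4: states 0..3, accept at 0
Minimal DFA: 4 states


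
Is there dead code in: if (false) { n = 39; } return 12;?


condition is constant false, so the whole block is unreachable
Dead: 'if (false) { n = 39; }'


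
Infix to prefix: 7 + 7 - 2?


left-to-right (same/higher precedence on left): tree is (- (+ 7 7) 2)
Prefix: - + 7 7 2


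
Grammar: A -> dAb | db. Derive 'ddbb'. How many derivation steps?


Derivation: A => dAb => ddbb
Steps: 2


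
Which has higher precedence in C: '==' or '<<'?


'<<' is shift (level 8); '==' is equality (level 6)
Higher level binds tighter
'<<' has higher precedence than '=='


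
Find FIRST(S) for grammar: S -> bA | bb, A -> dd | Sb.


Per alternative of S: FIRST(bA) = {b}; FIRST(bb) = {b}
FIRST(S) = {b}


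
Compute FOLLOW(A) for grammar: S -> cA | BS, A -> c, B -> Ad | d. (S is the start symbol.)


$ ∈ FOLLOW(S). For each A -> αBβ: add FIRST(β)\{ε} to FOLLOW(B); if β nullable, add FOLLOW(A).
FOLLOW(A) = {$, d}


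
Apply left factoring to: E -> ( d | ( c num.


Common prefix: '('
Factored: E -> ( E', E' -> d | c num


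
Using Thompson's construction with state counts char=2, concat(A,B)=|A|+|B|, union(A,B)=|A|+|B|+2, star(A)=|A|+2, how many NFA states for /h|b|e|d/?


Syntax tree has 4 char leaf(s), 3 union(s), 0 star(s)
chars contribute 4×2 = 8; each union adds +2; each star adds +2
Total: 8 + 6 + 0 = 14 states


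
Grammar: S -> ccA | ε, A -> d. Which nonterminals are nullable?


A nonterminal is nullable iff some alternative derives ε (directly, or every symbol in it is nullable)
Nullable: {S}


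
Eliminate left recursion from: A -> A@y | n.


Left-recursive alternatives: A@y; non-recursive: n
Introduce A': A -> nA', A' -> @yA' | ε


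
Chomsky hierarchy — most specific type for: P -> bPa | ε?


Single nonterminal LHS, but b^n a^n is not regular
Classification: Type 2 (Context-Free)


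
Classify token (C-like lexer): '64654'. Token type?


Pattern: digits only
Type: INTEGER_LITERAL


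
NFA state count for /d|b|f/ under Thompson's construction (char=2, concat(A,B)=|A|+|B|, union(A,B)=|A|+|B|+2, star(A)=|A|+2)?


Syntax tree has 3 char leaf(s), 2 union(s), 0 star(s)
chars contribute 3×2 = 6; each union adds +2; each star adds +2
Total: 6 + 4 + 0 = 10 states


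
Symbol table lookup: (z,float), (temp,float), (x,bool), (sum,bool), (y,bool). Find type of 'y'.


Lookup 'y' → type bool


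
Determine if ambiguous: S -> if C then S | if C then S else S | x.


dangling else: 'if C then if C then x else x' parses two ways
Ambiguous


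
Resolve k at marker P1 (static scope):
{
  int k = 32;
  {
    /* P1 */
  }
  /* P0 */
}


P1's block does not declare k; resolves to the enclosing declaration at depth 0
k = 32


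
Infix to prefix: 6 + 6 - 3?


left-to-right (same/higher precedence on left): tree is (- (+ 6 6) 3)
Prefix: - + 6 6 3


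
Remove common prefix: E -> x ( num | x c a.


Common prefix: 'x'
Factored: E -> x E', E' -> ( num | c a


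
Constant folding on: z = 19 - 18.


19 - 18 = 1 at compile time
Optimized: z = 1


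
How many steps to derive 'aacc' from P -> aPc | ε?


Derivation: P => aPc => aaPcc => aacc
Steps: 3


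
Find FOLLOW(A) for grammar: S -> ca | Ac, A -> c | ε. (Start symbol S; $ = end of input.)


$ ∈ FOLLOW(S). For each A -> αBβ: add FIRST(β)\{ε} to FOLLOW(B); if β nullable, add FOLLOW(A).
FOLLOW(A) = {c}


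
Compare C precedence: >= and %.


'%' is multiplicative (level 10); '>=' is relational (level 7)
Higher level binds tighter
'%' has higher precedence than '>='


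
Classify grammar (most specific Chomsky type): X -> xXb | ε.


Single nonterminal LHS, but x^n b^n is not regular
Classification: Type 2 (Context-Free)


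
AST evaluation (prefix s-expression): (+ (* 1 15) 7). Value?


Evaluate inner: (* 1 15) = 15
Evaluate root: (+ 15 7) = 22
Result: 22


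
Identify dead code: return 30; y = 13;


statement follows a return and is unreachable
Dead: 'y = 13'


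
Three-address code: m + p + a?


Break into single-operator statements:
t1 = m + p
t2 = t1 + a


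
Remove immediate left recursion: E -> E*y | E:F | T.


Left-recursive alternatives: E*y, E:F; non-recursive: T
Introduce E': E -> TE', E' -> *yE' | :FE' | ε


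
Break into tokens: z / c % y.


Scan left to right, longest-match per lexeme
Tokens: ID(z), OP(/), ID(c), OP(%), ID(y)


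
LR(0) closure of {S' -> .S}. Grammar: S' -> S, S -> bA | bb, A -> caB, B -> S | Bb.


Start: S' -> .S
For each item with dot before a nonterminal B, add B -> .γ for every B-production
Closure: [S' -> .S, S -> .bA, S -> .bb]


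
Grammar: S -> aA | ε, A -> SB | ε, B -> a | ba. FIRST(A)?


Per alternative of A: FIRST(SB) = {a, b}; FIRST(ε) = {ε}
FIRST(A) = {a, b, ε}


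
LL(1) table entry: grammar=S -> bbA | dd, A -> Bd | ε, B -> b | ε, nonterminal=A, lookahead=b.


For [A, b]: 'b' ∈ FIRST(Bd)
Entry: A -> Bd


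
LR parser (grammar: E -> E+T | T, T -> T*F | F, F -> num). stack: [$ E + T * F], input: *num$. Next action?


handle 'T*F' on top
Action: reduce (T -> T*F)


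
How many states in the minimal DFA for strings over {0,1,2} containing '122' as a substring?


KMP-style automaton: 3 progress states + 1 absorbing accept = 4
Minimal DFA: 4 states


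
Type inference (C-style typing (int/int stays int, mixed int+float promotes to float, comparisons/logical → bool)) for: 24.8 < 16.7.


Operand types: float < float
Rule: comparison yields bool
Result type: bool


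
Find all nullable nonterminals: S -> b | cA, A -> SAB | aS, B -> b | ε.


A nonterminal is nullable iff some alternative derives ε (directly, or every symbol in it is nullable)
Nullable: {B}


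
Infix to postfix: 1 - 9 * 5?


* has higher precedence, evaluate 9*5 first
Postfix: 1 9 5 * -


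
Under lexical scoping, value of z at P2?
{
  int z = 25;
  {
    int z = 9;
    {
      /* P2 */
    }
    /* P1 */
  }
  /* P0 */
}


P2's block does not declare z; resolves to the enclosing declaration at depth 1
z = 9


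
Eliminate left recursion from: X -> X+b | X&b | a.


Left-recursive alternatives: X+b, X&b; non-recursive: a
Introduce X': X -> aX', X' -> +bX' | &bX' | ε


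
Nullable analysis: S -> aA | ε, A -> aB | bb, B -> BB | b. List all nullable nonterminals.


A nonterminal is nullable iff some alternative derives ε (directly, or every symbol in it is nullable)
Nullable: {S}


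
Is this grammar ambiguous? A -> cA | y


right-linear, alternatives start with distinct terminals 'c' vs 'y': unique leftmost derivation
Unambiguous


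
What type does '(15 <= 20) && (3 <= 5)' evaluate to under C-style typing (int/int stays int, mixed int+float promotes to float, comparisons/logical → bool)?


Operand types: bool && bool
Rule: logical operators take bool operands and yield bool
Result type: bool


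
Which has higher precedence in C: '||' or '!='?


'!=' is equality (level 6); '||' is logical OR (level 1)
Higher level binds tighter
'!=' has higher precedence than '||'


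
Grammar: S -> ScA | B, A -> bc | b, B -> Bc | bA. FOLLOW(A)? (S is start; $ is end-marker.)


$ ∈ FOLLOW(S). For each A -> αBβ: add FIRST(β)\{ε} to FOLLOW(B); if β nullable, add FOLLOW(A).
FOLLOW(A) = {$, c}


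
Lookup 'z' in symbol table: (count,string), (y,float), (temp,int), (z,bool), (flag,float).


Lookup 'z' → type bool


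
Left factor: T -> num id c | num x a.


Common prefix: 'num'
Factored: T -> num T', T' -> id c | x a


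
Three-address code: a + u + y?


Break into single-operator statements:
t1 = a + u
t2 = t1 + y


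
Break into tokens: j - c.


Scan left to right, longest-match per lexeme
Tokens: ID(j), OP(-), ID(c)


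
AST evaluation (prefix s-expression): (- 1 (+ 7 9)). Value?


Evaluate inner: (+ 7 9) = 16
Evaluate root: (- 1 16) = -15
Result: -15


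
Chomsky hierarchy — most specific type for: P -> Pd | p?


Left-linear: every RHS is a terminal or one nonterminal followed by a terminal
Classification: Type 3 (Regular)


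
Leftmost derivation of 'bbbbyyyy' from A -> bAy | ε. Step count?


Derivation: A => bAy => bbAyy => bbbAyyy => bbbbAyyyy => bbbbyyyy
Steps: 5


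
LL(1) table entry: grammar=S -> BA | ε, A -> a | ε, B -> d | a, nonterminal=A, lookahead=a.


For [A, a]: 'a' ∈ FIRST(a)
Entry: A -> a


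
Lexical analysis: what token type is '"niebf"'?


Pattern: double-quoted sequence
Type: STRING_LITERAL


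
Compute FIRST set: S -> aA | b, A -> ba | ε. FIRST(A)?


Per alternative of A: FIRST(ba) = {b}; FIRST(ε) = {ε}
FIRST(A) = {b, ε}


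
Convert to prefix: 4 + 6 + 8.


left-to-right (same/higher precedence on left): tree is (+ (+ 4 6) 8)
Prefix: + + 4 6 8


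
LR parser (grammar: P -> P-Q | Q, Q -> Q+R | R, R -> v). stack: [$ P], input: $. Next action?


start symbol P on stack, input exhausted
Action: accept


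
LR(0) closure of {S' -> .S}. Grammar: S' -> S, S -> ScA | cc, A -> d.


Start: S' -> .S
For each item with dot before a nonterminal B, add B -> .γ for every B-production
Closure: [S' -> .S, S -> .ScA, S -> .cc]


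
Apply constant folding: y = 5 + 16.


5 + 16 = 21 at compile time
Optimized: y = 21


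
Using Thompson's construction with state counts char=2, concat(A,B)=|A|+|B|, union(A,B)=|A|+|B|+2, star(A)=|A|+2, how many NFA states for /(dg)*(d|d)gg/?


Syntax tree has 6 char leaf(s), 1 union(s), 1 star(s)
chars contribute 6×2 = 12; each union adds +2; each star adds +2
Total: 12 + 2 + 2 = 16 states


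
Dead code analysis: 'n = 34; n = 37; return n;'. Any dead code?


first assignment to n is overwritten before any read
Dead: 'n = 34'


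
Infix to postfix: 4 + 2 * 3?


* has higher precedence, evaluate 2*3 first
Postfix: 4 2 3 * +


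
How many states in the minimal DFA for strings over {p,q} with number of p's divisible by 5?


Track (count of p) mod 5: states 0..4, accept at 0
Minimal DFA: 5 states


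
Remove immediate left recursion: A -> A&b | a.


Left-recursive alternatives: A&b; non-recursive: a
Introduce A': A -> aA', A' -> &bA' | ε


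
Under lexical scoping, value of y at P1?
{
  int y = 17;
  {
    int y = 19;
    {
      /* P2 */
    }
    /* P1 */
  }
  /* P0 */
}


y declared in the same block as P1
y = 19


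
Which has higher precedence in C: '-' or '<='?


'-' is additive (level 9); '<=' is relational (level 7)
Higher level binds tighter
'-' has higher precedence than '<='


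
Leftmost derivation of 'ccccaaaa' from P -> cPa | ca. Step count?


Derivation: P => cPa => ccPaa => cccPaaa => ccccaaaa
Steps: 4


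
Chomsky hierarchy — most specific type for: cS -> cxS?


LHS has context (more than one symbol) and |LHS| ≤ |RHS|
Classification: Type 1 (Context-Sensitive)


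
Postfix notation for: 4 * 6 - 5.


Left to right (same or higher precedence on left)
Postfix: 4 6 * 5 -


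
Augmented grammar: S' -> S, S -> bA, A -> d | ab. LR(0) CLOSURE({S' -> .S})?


Start: S' -> .S
For each item with dot before a nonterminal B, add B -> .γ for every B-production
Closure: [S' -> .S, S -> .bA]


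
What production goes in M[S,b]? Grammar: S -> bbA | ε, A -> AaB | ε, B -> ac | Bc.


For [S, b]: 'b' ∈ FIRST(bbA)
Entry: S -> bbA


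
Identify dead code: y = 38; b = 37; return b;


y is assigned but never read
Dead: 'y = 38'


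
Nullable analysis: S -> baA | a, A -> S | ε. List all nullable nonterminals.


A nonterminal is nullable iff some alternative derives ε (directly, or every symbol in it is nullable)
Nullable: {A}


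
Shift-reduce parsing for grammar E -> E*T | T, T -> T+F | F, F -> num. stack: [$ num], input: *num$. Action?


'num' on top is the handle for F -> num
Action: reduce (F -> num)


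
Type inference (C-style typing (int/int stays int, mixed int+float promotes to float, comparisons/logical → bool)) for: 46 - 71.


Operand types: int - int
Rule: mixed int/float promotes to float; int/int stays int
Result type: int


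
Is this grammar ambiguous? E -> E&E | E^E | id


'id&id^id' has two parse trees (no precedence encoded between & and ^)
Ambiguous


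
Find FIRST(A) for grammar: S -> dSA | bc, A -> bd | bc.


Per alternative of A: FIRST(bd) = {b}; FIRST(bc) = {b}
FIRST(A) = {b}


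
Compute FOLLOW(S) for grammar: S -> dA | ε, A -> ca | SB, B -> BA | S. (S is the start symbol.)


$ ∈ FOLLOW(S). For each A -> αBβ: add FIRST(β)\{ε} to FOLLOW(B); if β nullable, add FOLLOW(A).
FOLLOW(S) = {$, c, d}


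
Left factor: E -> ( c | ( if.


Common prefix: '('
Factored: E -> ( E', E' -> c | if


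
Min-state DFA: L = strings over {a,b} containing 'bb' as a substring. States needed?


KMP-style automaton: 2 progress states + 1 absorbing accept = 3
Minimal DFA: 3 states


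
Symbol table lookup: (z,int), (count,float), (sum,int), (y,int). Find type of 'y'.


Lookup 'y' → type int


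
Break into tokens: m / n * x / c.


Scan left to right, longest-match per lexeme
Tokens: ID(m), OP(/), ID(n), OP(*), ID(x), OP(/), ID(c)


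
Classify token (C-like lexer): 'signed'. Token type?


Pattern: reserved word
Type: KEYWORD


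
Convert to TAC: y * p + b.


Break into single-operator statements:
t1 = y * p
t2 = t1 + b


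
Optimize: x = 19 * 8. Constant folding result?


19 * 8 = 152 at compile time
Optimized: x = 152


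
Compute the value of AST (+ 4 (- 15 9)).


Evaluate inner: (- 15 9) = 6
Evaluate root: (+ 4 6) = 10
Result: 10


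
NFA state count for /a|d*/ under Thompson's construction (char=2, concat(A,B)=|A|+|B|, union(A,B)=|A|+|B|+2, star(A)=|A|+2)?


Syntax tree has 2 char leaf(s), 1 union(s), 1 star(s)
chars contribute 2×2 = 4; each union adds +2; each star adds +2
Total: 4 + 2 + 2 = 8 states


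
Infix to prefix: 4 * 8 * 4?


left-to-right (same/higher precedence on left): tree is (* (* 4 8) 4)
Prefix: * * 4 8 4


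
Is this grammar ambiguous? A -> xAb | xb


balanced x^n…b^n: each string has a unique parse
Unambiguous


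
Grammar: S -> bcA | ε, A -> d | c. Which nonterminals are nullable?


A nonterminal is nullable iff some alternative derives ε (directly, or every symbol in it is nullable)
Nullable: {S}


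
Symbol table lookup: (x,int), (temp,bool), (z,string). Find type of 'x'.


Lookup 'x' → type int


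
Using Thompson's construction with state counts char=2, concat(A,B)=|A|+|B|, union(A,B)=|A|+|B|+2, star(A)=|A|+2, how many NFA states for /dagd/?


Syntax tree has 4 char leaf(s), 0 union(s), 0 star(s)
chars contribute 4×2 = 8; each union adds +2; each star adds +2
Total: 8 + 0 + 0 = 8 states


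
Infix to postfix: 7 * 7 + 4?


Left to right (same or higher precedence on left)
Postfix: 7 7 * 4 +


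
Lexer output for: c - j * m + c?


Scan left to right, longest-match per lexeme
Tokens: ID(c), OP(-), ID(j), OP(*), ID(m), OP(+), ID(c)


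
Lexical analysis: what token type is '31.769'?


Pattern: digits with a decimal point
Type: FLOAT_LITERAL


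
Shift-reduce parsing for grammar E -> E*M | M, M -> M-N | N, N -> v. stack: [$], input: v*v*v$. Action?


no handle on stack; shift 'v'
Action: shift


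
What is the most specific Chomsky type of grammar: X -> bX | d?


Right-linear: every RHS is a terminal or a terminal followed by one nonterminal
Classification: Type 3 (Regular)


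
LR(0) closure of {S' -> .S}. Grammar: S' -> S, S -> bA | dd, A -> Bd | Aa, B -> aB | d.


Start: S' -> .S
For each item with dot before a nonterminal B, add B -> .γ for every B-production
Closure: [S' -> .S, S -> .bA, S -> .dd]


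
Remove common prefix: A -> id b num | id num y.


Common prefix: 'id'
Factored: A -> id A', A' -> b num | num y


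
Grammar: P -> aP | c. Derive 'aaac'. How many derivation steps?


Derivation: P => aP => aaP => aaaP => aaac
Steps: 4


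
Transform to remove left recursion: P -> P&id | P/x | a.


Left-recursive alternatives: P&id, P/x; non-recursive: a
Introduce P': P -> aP', P' -> &idP' | /xP' | ε


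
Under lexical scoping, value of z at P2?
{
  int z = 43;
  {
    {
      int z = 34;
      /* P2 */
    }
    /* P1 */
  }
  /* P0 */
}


z declared in the same block as P2
z = 34


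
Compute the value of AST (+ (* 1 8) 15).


Evaluate inner: (* 1 8) = 8
Evaluate root: (+ 8 15) = 23
Result: 23


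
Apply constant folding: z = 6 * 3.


6 * 3 = 18 at compile time
Optimized: z = 18


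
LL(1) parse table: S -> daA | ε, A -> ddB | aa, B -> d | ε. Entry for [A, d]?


For [A, d]: 'd' ∈ FIRST(ddB)
Entry: A -> ddB


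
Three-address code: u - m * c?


Break into single-operator statements:
t1 = m * c
t2 = u - t1


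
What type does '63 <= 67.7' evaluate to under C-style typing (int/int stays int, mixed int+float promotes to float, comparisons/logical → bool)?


Operand types: int <= float
Rule: comparison yields bool
Result type: bool


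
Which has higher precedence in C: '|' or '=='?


'==' is equality (level 6); '|' is bitwise OR (level 3)
Higher level binds tighter
'==' has higher precedence than '|'


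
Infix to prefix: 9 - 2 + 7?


left-to-right (same/higher precedence on left): tree is (+ (- 9 2) 7)
Prefix: + - 9 2 7


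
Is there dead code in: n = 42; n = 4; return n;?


first assignment to n is overwritten before any read
Dead: 'n = 42'


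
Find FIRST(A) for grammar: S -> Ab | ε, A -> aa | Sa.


Per alternative of A: FIRST(aa) = {a}; FIRST(Sa) = {a}
FIRST(A) = {a}


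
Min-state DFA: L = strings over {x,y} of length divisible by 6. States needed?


Track length mod 6: states 0..5, accept at 0
Minimal DFA: 6 states


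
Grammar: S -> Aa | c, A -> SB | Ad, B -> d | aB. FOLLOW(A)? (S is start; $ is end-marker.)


$ ∈ FOLLOW(S). For each A -> αBβ: add FIRST(β)\{ε} to FOLLOW(B); if β nullable, add FOLLOW(A).
FOLLOW(A) = {a, d}


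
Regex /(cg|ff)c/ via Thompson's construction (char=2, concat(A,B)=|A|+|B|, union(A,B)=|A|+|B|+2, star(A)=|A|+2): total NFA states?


Syntax tree has 5 char leaf(s), 1 union(s), 0 star(s)
chars contribute 5×2 = 10; each union adds +2; each star adds +2
Total: 10 + 2 + 0 = 12 states


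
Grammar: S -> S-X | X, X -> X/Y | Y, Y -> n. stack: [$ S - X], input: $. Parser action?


handle 'S-X' on top; lookahead ∈ FOLLOW(S) = {-, $}
Action: reduce (S -> S-X)


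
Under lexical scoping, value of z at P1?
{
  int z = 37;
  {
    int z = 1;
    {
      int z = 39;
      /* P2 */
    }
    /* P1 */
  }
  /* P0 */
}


z declared in the same block as P1
z = 1


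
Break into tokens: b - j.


Scan left to right, longest-match per lexeme
Tokens: ID(b), OP(-), ID(j)


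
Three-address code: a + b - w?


Break into single-operator statements:
t1 = a + b
t2 = t1 - w


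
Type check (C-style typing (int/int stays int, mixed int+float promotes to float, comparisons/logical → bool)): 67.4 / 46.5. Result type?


Operand types: float / float
Rule: mixed int/float promotes to float; int/int stays int
Result type: float


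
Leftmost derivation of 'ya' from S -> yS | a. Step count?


Derivation: S => yS => ya
Steps: 2


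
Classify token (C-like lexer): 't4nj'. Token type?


Pattern: letter/underscore followed by alphanumerics, not a keyword
Type: IDENTIFIER
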